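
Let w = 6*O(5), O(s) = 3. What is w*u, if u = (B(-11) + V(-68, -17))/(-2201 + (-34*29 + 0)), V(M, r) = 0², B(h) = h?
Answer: 198/3187 ≈ 0.062127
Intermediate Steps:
V(M, r) = 0
w = 18 (w = 6*3 = 18)
u = 11/3187 (u = (-11 + 0)/(-2201 + (-34*29 + 0)) = -11/(-2201 + (-986 + 0)) = -11/(-2201 - 986) = -11/(-3187) = -11*(-1/3187) = 11/3187 ≈ 0.0034515)
w*u = 18*(11/3187) = 198/3187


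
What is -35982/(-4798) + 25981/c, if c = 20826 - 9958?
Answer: 257854607/26072332 ≈ 9.8900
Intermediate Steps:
c = 10868
-35982/(-4798) + 25981/c = -35982/(-4798) + 25981/10868 = -35982*(-1/4798) + 25981*(1/10868) = 17991/2399 + 25981/10868 = 257854607/26072332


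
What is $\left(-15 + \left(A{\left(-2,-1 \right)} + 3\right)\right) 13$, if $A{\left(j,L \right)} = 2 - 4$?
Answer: $-182$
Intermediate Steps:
$A{\left(j,L \right)} = -2$
$\left(-15 + \left(A{\left(-2,-1 \right)} + 3\right)\right) 13 = \left(-15 + \left(-2 + 3\right)\right) 13 = \left(-15 + 1\right) 13 = \left(-14\right) 13 = -182$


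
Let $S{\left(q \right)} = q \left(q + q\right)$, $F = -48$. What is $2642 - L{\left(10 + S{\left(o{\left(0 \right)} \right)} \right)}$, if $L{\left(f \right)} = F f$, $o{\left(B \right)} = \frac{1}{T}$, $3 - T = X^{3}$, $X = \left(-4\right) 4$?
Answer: $\frac{52455222818}{16801801} \approx 3122.0$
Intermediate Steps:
$X = -16$
$T = 4099$ ($T = 3 - \left(-16\right)^{3} = 3 - -4096 = 3 + 4096 = 4099$)
$o{\left(B \right)} = \frac{1}{4099}$
$S{\left(q \right)} = 2 q^{2}$ ($S{\left(q \right)} = q 2 q = 2 q^{2}$)
$L{\left(f \right)} = - 48 f$
$2642 - L{\left(10 + S{\left(o{\left(0 \right)} \right)} \right)} = 2642 - - 48 \left(10 + \frac{2}{16801801}\right) = 2642 - \left(-48\right) \frac{168018012}{16801801} = 2642 - - \frac{8064864576}{16801801} = 2642 + \frac{8064864576}{16801801} = \frac{52455222818}{16801801}$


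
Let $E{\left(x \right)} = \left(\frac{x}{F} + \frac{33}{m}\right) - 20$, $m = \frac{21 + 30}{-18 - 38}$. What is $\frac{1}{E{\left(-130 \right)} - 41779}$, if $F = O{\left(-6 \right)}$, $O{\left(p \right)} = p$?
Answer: $- \frac{51}{2132492} \approx -2.3916 \cdot 10^{-5}$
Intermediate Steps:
$m = - \frac{51}{56}$ ($m = \frac{51}{-56} = 51 \left(- \frac{1}{56}\right) = - \frac{51}{56} \approx -0.91071$)
$F = -6$
$E{\left(x \right)} = - \frac{956}{17} - \frac{x}{6}$ ($E{\left(x \right)} = \left(\frac{x}{-6} + \frac{33}{- \frac{51}{56}}\right) - 20 = \left(x \left(- \frac{1}{6}\right) + 33 \left(- \frac{56}{51}\right)\right) - 20 = \left(- \frac{x}{6} - \frac{616}{17}\right) - 20 = \left(- \frac{616}{17} - \frac{x}{6}\right) - 20 = - \frac{956}{17} - \frac{x}{6}$)
$\frac{1}{E{\left(-130 \right)} - 41779} = \frac{1}{\left(- \frac{956}{17} - - \frac{65}{3}\right) - 41779} = \frac{1}{\left(- \frac{956}{17} + \frac{65}{3}\right) - 41779} = \frac{1}{- \frac{1763}{51} - 41779} = \frac{1}{- \frac{2132492}{51}} = - \frac{51}{2132492}$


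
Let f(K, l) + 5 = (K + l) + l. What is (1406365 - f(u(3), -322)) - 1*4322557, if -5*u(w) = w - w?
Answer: -2915543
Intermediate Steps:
u(w) = 0 (u(w) = -(w - w)/5 = -1/5*0 = 0)
f(K, l) = -5 + K + 2*l (f(K, l) = -5 + ((K + l) + l) = -5 + (K + 2*l) = -5 + K + 2*l)
(1406365 - f(u(3), -322)) - 1*4322557 = (1406365 - (-5 + 0 + 2*(-322))) - 1*4322557 = (1406365 - (-5 + 0 - 644)) - 4322557 = (1406365 - 1*(-649)) - 4322557 = (1406365 + 649) - 4322557 = 1407014 - 4322557 = -2915543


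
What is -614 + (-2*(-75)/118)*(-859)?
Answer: -100651/59 ≈ -1705.9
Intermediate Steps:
-614 + (-2*(-75)/118)*(-859) = -614 + (150*(1/118))*(-859) = -614 + (75/59)*(-859) = -614 - 64425/59 = -100651/59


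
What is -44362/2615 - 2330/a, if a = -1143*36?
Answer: -909657313/53801010 ≈ -16.908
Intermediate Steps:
a = -41148
-44362/2615 - 2330/a = -44362/2615 - 2330/(-41148) = -44362*1/2615 - 2330*(-1/41148) = -44362/2615 + 1165/20574 = -909657313/53801010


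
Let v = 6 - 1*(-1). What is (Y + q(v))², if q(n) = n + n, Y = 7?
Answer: 441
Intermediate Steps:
v = 7 (v = 6 + 1 = 7)
q(n) = 2*n
(Y + q(v))² = (7 + 2*7)² = (7 + 14)² = 21² = 441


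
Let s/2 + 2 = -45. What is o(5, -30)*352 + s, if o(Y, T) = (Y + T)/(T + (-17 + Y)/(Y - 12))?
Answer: 1954/9 ≈ 217.11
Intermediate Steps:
s = -94 (s = -4 + 2*(-45) = -4 - 90 = -94)
o(Y, T) = (T + Y)/(T + (-17 + Y)/(-12 + Y))
o(5, -30)*352 + s = ((5² - 12*(-30) - 12*5 - 30*5)/(-17 + 5 - 12*(-30) - 30*5))*352 - 94 = ((25 + 360 - 60 - 150)/(-17 + 5 + 360 - 150))*352 - 94 = (175/198)*352 - 94 = 2800/9 - 94 = 1954/9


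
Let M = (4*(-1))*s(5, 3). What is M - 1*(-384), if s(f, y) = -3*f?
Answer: 444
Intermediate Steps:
M = 60 (M = (4*(-1))*(-3*5) = -4*(-15) = 60)
M - 1*(-384) = 60 - 1*(-384) = 60 + 384 = 444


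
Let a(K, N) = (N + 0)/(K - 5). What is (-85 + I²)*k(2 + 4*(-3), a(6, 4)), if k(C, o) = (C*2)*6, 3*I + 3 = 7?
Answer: 29960/3 ≈ 9986.7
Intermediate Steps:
I = 4/3 (I = -1 + (⅓)*7 = -1 + 7/3 = 4/3 ≈ 1.3333)
a(K, N) = N/(-5 + K)
k(C, o) = 12*C (k(C, o) = (2*C)*6 = 12*C)
(-85 + I²)*k(2 + 4*(-3), a(6, 4)) = (-85 + (4/3)²)*(12*(2 + 4*(-3))) = (-85 + 16/9)*(12*(2 - 12)) = -2996*(-10)/3 = -749/9*(-120) = 29960/3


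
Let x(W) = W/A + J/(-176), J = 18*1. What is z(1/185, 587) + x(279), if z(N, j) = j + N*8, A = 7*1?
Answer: 71429913/113960 ≈ 626.80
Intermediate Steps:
A = 7
J = 18
z(N, j) = j + 8*N
x(W) = -9/88 + W/7 (x(W) = W/7 + 18/(-176) = W*(⅐) + 18*(-1/176) = W/7 - 9/88 = -9/88 + W/7)
z(1/185, 587) + x(279) = (587 + 8/185) + (-9/88 + (⅐)*279) = (587 + 8*(1/185)) + (-9/88 + 279/7) = (587 + 8/185) + 24489/616 = 108603/185 + 24489/616 = 71429913/113960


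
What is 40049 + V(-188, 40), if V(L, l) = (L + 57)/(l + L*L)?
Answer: 1417093685/35384 ≈ 40049.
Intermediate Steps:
V(L, l) = (57 + L)/(l + L²)
40049 + V(-188, 40) = 40049 + (57 - 188)/(40 + (-188)²) = 40049 - 131/(40 + 35344) = 40049 - 131/35384 = 1417093685/35384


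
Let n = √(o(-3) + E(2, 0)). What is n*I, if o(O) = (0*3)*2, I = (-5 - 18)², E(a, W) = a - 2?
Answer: 0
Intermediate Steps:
E(a, W) = -2 + a
I = 529 (I = (-23)² = 529)
o(O) = 0 (o(O) = 0*2 = 0)
n = 0 (n = √(0 + (-2 + 2)) = √(0 + 0) = √0 = 0)
n*I = 0*529 = 0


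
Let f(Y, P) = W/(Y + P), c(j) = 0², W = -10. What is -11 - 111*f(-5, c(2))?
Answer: -233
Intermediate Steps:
c(j) = 0
f(Y, P) = -10/(P + Y) (f(Y, P) = -10/(Y + P) = -10/(P + Y))
-11 - 111*f(-5, c(2)) = -11 - (-1110)/(0 - 5) = -11 - (-1110)/(-5) = -11 - (-1110)*(-1)/5 = -11 - 111*2 = -11 - 222 = -233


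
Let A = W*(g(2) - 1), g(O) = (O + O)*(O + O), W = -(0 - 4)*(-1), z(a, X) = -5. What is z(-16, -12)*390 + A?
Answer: -2010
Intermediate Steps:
W = -4 (W = -1*(-4)*(-1) = 4*(-1) = -4)
g(O) = 4*O² (g(O) = (2*O)*(2*O) = 4*O²)
A = -60 (A = -4*(4*2² - 1) = -4*(4*4 - 1) = -4*(16 - 1) = -4*15 = -60)
z(-16, -12)*390 + A = -5*390 - 60 = -1950 - 60 = -2010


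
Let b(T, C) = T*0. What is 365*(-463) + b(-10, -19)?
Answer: -168995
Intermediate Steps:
b(T, C) = 0
365*(-463) + b(-10, -19) = 365*(-463) + 0 = -168995 + 0 = -168995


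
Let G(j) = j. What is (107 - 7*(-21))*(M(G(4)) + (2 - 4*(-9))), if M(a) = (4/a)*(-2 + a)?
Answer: 10160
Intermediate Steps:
M(a) = 4*(-2 + a)/a
(107 - 7*(-21))*(M(G(4)) + (2 - 4*(-9))) = (107 - 7*(-21))*((4 - 8/4) + (2 - 4*(-9))) = (107 + 147)*((4 - 8*¼) + (2 + 36)) = 254*((4 - 2) + 38) = 254*(2 + 38) = 254*40 = 10160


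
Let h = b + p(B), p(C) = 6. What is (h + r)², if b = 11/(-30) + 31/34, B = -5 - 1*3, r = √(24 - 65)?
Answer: 119536/65025 + 3338*I*√41/255 ≈ 1.8383 + 83.818*I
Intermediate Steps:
r = I*√41 (r = √(-41) = I*√41 ≈ 6.4031*I)
B = -8 (B = -5 - 3 = -8)
b = 139/255 (b = 11*(-1/30) + 31*(1/34) = -11/30 + 31/34 = 139/255 ≈ 0.54510)
h = 1669/255 (h = 139/255 + 6 = 1669/255 ≈ 6.5451)
(h + r)² = (1669/255 + I*√41)²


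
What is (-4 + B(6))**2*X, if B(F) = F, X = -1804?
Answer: -7216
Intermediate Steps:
(-4 + B(6))**2*X = (-4 + 6)**2*(-1804) = 2**2*(-1804) = 4*(-1804) = -7216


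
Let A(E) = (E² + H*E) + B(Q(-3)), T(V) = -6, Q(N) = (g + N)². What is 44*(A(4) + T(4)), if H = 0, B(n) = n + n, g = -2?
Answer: 2640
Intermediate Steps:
Q(N) = (-2 + N)²
B(n) = 2*n
A(E) = 50 + E² (A(E) = (E² + 0*E) + 2*(-2 - 3)² = (E² + 0) + 2*(-5)² = E² + 2*25 = E² + 50 = 50 + E²)
44*(A(4) + T(4)) = 44*((50 + 4²) - 6) = 44*((50 + 16) - 6) = 44*(66 - 6) = 44*60 = 2640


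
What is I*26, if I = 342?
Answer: 8892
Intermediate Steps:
I*26 = 342*26 = 8892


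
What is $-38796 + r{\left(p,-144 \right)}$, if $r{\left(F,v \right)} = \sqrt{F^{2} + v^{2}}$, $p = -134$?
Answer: $-38796 + 2 \sqrt{9673} \approx -38599.0$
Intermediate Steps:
$-38796 + r{\left(p,-144 \right)} = -38796 + \sqrt{\left(-134\right)^{2} + \left(-144\right)^{2}} = -38796 + \sqrt{17956 + 20736} = -38796 + \sqrt{38692} = -38796 + 2 \sqrt{9673}$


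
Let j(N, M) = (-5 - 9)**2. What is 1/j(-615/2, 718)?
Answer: 1/196 ≈ 0.0051020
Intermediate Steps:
j(N, M) = 196 (j(N, M) = (-14)**2 = 196)
1/j(-615/2, 718) = 1/196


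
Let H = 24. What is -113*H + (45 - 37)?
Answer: -2704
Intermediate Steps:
-113*H + (45 - 37) = -113*24 + (45 - 37) = -2712 + 8 = -2704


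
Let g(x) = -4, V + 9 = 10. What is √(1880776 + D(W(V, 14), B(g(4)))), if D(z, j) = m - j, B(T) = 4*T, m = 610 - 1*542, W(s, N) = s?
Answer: 2*√470215 ≈ 1371.4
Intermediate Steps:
V = 1 (V = -9 + 10 = 1)
m = 68 (m = 610 - 542 = 68)
D(z, j) = 68 - j
√(1880776 + D(W(V, 14), B(g(4)))) = √(1880776 + (68 - 4*(-4))) = √(1880776 + (68 - 1*(-16))) = √(1880776 + (68 + 16)) = √(1880776 + 84) = √1880860 = 2*√470215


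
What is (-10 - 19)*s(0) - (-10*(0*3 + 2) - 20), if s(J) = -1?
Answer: 69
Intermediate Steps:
(-10 - 19)*s(0) - (-10*(0*3 + 2) - 20) = (-10 - 19)*(-1) - (-10*(0*3 + 2) - 20) = -29*(-1) - (-10*(0 + 2) - 20) = 29 - (-10*2 - 20) = 29 - (-20 - 20) = 29 - 1*(-40) = 29 + 40 = 69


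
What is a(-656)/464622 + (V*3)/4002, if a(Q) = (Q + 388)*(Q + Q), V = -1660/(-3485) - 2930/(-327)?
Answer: 2997389250949/3924041841067 ≈ 0.76385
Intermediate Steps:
V = 2150774/227919 (V = -1660*(-1/3485) - 2930*(-1/327) = 332/697 + 2930/327 = 2150774/227919 ≈ 9.4366)
a(Q) = 2*Q*(388 + Q) (a(Q) = (388 + Q)*(2*Q) = 2*Q*(388 + Q))
a(-656)/464622 + (V*3)/4002 = (2*(-656)*(388 - 656))/464622 + ((2150774/227919)*3)/4002 = (2*(-656)*(-268))*(1/464622) + (2150774/75973)*(1/4002) = 351616*(1/464622) + 1075387/152021973 = 175808/232311 + 1075387/152021973 = 2997389250949/3924041841067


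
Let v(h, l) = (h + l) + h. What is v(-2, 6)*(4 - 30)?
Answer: -52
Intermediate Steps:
v(h, l) = l + 2*h
v(-2, 6)*(4 - 30) = (6 + 2*(-2))*(4 - 30) = (6 - 4)*(-26) = 2*(-26) = -52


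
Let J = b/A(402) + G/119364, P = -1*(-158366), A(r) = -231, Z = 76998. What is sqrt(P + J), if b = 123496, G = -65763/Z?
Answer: sqrt(914504348920996034508846)/2407111476 ≈ 397.28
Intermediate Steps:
G = -21921/25666 (G = -65763/76998 = -65763*1/76998 = -21921/25666 ≈ -0.85409)
P = 158366
J = -18016281382955/33699560664 (J = 123496/(-231) - 21921/25666/119364 = 123496*(-1/231) - 21921/25666*1/119364 = -123496/231 - 7307/1021198808 = -18016281382955/33699560664 ≈ -534.61)
sqrt(P + J) = sqrt(158366 - 18016281382955/33699560664) = sqrt(5318848342732069/33699560664) = sqrt(914504348920996034508846)/2407111476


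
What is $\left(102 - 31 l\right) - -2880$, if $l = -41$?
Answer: $4253$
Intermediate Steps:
$\left(102 - 31 l\right) - -2880 = \left(102 - -1271\right) - -2880 = \left(102 + 1271\right) + 2880 = 1373 + 2880 = 4253$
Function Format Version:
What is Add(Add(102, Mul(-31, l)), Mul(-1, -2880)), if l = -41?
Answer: 4253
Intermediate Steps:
Add(Add(102, Mul(-31, l)), Mul(-1, -2880)) = Add(Add(102, Mul(-31, -41)), Mul(-1, -2880)) = Add(Add(102, 1271), 2880) = Add(1373, 2880) = 4253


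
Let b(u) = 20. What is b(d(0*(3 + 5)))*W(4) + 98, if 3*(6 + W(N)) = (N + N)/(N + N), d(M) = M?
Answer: -46/3 ≈ -15.333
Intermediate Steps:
W(N) = -17/3 (W(N) = -6 + ((N + N)/(N + N))/3 = -6 + ((2*N)/((2*N)))/3 = -6 + ((2*N)*(1/(2*N)))/3 = -6 + (⅓)*1 = -6 + ⅓ = -17/3)
b(d(0*(3 + 5)))*W(4) + 98 = 20*(-17/3) + 98 = -340/3 + 98 = -46/3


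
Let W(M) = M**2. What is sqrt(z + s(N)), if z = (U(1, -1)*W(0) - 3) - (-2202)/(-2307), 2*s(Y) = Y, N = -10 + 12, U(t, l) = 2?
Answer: 4*I*sqrt(109198)/769 ≈ 1.7189*I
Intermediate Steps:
N = 2
s(Y) = Y/2
z = -3041/769 (z = (2*0**2 - 3) - (-2202)/(-2307) = (2*0 - 3) - (-2202)*(-1)/2307 = (0 - 3) - 1*734/769 = -3 - 734/769 = -3041/769 ≈ -3.9545)
sqrt(z + s(N)) = sqrt(-3041/769 + (1/2)*2) = sqrt(-3041/769 + 1) = sqrt(-2272/769) = 4*I*sqrt(109198)/769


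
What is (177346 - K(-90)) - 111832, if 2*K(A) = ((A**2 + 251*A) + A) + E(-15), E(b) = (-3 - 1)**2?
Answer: 72796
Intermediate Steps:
E(b) = 16 (E(b) = (-4)**2 = 16)
K(A) = 8 + A**2/2 + 126*A (K(A) = (((A**2 + 251*A) + A) + 16)/2 = ((A**2 + 252*A) + 16)/2 = (16 + A**2 + 252*A)/2 = 8 + A**2/2 + 126*A)
(177346 - K(-90)) - 111832 = (177346 - (8 + (1/2)*(-90)**2 + 126*(-90))) - 111832 = (177346 - (8 + (1/2)*8100 - 11340)) - 111832 = (177346 - (8 + 4050 - 11340)) - 111832 = (177346 - 1*(-7282)) - 111832 = (177346 + 7282) - 111832 = 184628 - 111832 = 72796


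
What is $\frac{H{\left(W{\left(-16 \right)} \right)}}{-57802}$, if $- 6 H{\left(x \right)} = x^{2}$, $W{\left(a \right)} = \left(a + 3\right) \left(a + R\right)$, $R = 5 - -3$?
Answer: $\frac{2704}{86703} \approx 0.031187$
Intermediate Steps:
$R = 8$ ($R = 5 + 3 = 8$)
$W{\left(a \right)} = \left(3 + a\right) \left(8 + a\right)$ ($W{\left(a \right)} = \left(a + 3\right) \left(a + 8\right) = \left(3 + a\right) \left(8 + a\right)$)
$H{\left(x \right)} = - \frac{x^{2}}{6}$
$\frac{H{\left(W{\left(-16 \right)} \right)}}{-57802} = \frac{\left(- \frac{1}{6}\right) \left(24 + \left(-16\right)^{2} + 11 \left(-16\right)\right)^{2}}{-57802} = - \frac{\left(24 + 256 - 176\right)^{2}}{6} \left(- \frac{1}{57802}\right) = - \frac{104^{2}}{6} \left(- \frac{1}{57802}\right) = \left(- \frac{1}{6}\right) 10816 \left(- \frac{1}{57802}\right) = \left(- \frac{5408}{3}\right) \left(- \frac{1}{57802}\right) = \frac{2704}{86703}$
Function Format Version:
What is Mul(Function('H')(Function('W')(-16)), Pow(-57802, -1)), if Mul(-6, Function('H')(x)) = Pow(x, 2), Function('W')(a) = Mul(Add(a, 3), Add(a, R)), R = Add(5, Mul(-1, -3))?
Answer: Rational(2704, 86703) ≈ 0.031187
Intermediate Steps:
R = 8 (R = Add(5, 3) = 8)
Function('W')(a) = Mul(Add(3, a), Add(8, a)) (Function('W')(a) = Mul(Add(a, 3), Add(a, 8)) = Mul(Add(3, a), Add(8, a)))
Function('H')(x) = Mul(Rational(-1, 6), Pow(x, 2))
Mul(Function('H')(Function('W')(-16)), Pow(-57802, -1)) = Mul(Mul(Rational(-1, 6), Pow(Add(24, Pow(-16, 2), Mul(11, -16)), 2)), Pow(-57802, -1)) = Mul(Mul(Rational(-1, 6), Pow(Add(24, 256, -176), 2)), Rational(-1, 57802)) = Mul(Mul(Rational(-1, 6), Pow(104, 2)), Rational(-1, 57802)) = Mul(Mul(Rational(-1, 6), 10816), Rational(-1, 57802)) = Mul(Rational(-5408, 3), Rational(-1, 57802)) = Rational(2704, 86703)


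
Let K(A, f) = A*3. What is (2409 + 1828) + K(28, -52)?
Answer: 4321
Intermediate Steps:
K(A, f) = 3*A
(2409 + 1828) + K(28, -52) = (2409 + 1828) + 3*28 = 4237 + 84 = 4321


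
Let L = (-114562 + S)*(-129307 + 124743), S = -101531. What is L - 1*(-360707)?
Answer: 986609159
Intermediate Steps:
L = 986248452 (L = (-114562 - 101531)*(-129307 + 124743) = -216093*(-4564) = 986248452)
L - 1*(-360707) = 986248452 - 1*(-360707) = 986248452 + 360707 = 986609159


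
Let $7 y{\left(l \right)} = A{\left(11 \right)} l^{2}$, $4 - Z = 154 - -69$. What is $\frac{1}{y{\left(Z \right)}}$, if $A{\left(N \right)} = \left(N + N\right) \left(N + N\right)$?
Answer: $\frac{7}{23213124} \approx 3.0155 \cdot 10^{-7}$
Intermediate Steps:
$A{\left(N \right)} = 4 N^{2}$ ($A{\left(N \right)} = 2 N 2 N = 4 N^{2}$)
$Z = -219$ ($Z = 4 - \left(154 - -69\right) = 4 - \left(154 + 69\right) = 4 - 223 = -219$)
$y{\left(l \right)} = \frac{484 l^{2}}{7}$ ($y{\left(l \right)} = \frac{4 \cdot 11^{2} l^{2}}{7} = \frac{4 \cdot 121 l^{2}}{7} = \frac{484 l^{2}}{7}$)
$\frac{1}{y{\left(Z \right)}} = \frac{1}{\frac{484}{7} \left(-219\right)^{2}} = \frac{1}{\frac{484}{7} \cdot 47961} = \frac{1}{\frac{23213124}{7}} = \frac{7}{23213124}$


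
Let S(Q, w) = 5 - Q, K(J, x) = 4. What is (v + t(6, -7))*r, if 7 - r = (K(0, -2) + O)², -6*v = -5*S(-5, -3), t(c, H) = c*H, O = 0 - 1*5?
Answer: -202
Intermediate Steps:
O = -5 (O = 0 - 5 = -5)
t(c, H) = H*c
v = 25/3 (v = -(-5)*(5 - 1*(-5))/6 = -(-5)*(5 + 5)/6 = -(-5)*10/6 = -⅙*(-50) = 25/3 ≈ 8.3333)
r = 6 (r = 7 - (4 - 5)² = 7 - 1*(-1)² = 7 - 1*1 = 7 - 1 = 6)
(v + t(6, -7))*r = (25/3 - 7*6)*6 = (25/3 - 42)*6 = -101/3*6 = -202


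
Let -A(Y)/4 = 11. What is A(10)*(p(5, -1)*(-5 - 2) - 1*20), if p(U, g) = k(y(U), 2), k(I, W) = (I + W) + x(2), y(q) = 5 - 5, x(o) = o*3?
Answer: 3344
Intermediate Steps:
x(o) = 3*o
A(Y) = -44 (A(Y) = -4*11 = -44)
y(q) = 0
k(I, W) = 6 + I + W (k(I, W) = (I + W) + 3*2 = (I + W) + 6 = 6 + I + W)
p(U, g) = 8 (p(U, g) = 6 + 0 + 2 = 8)
A(10)*(p(5, -1)*(-5 - 2) - 1*20) = -44*(8*(-5 - 2) - 1*20) = -44*(8*(-7) - 20) = -44*(-56 - 20) = -44*(-76) = 3344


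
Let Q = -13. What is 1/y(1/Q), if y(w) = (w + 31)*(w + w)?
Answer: -169/804 ≈ -0.21020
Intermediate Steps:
y(w) = 2*w*(31 + w) (y(w) = (31 + w)*(2*w) = 2*w*(31 + w))
1/y(1/Q) = 1/(2*(31 + 1/(-13))/(-13)) = 1/(2*(-1/13)*(31 - 1/13)) = 1/(2*(-1/13)*(402/13)) = 1/(-804/169) = -169/804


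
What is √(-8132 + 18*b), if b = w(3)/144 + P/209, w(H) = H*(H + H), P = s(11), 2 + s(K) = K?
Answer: I*√1420327007/418 ≈ 90.161*I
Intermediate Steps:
s(K) = -2 + K
P = 9 (P = -2 + 11 = 9)
w(H) = 2*H² (w(H) = H*(2*H) = 2*H²)
b = 281/1672 (b = (2*3²)/144 + 9/209 = (2*9)*(1/144) + 9*(1/209) = 18*(1/144) + 9/209 = ⅛ + 9/209 = 281/1672 ≈ 0.16806)
√(-8132 + 18*b) = √(-8132 + 18*(281/1672)) = √(-8132 + 2529/836) = √(-6795823/836) = I*√1420327007/418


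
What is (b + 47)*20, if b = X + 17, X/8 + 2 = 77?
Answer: 13280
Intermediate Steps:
X = 600 (X = -16 + 8*77 = -16 + 616 = 600)
b = 617 (b = 600 + 17 = 617)
(b + 47)*20 = (617 + 47)*20 = 664*20 = 13280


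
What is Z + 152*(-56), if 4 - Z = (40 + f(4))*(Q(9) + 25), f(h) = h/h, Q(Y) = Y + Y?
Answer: -10271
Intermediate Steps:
Q(Y) = 2*Y
f(h) = 1
Z = -1759 (Z = 4 - (40 + 1)*(2*9 + 25) = 4 - 41*(18 + 25) = 4 - 41*43 = 4 - 1*1763 = 4 - 1763 = -1759)
Z + 152*(-56) = -1759 + 152*(-56) = -1759 - 8512 = -10271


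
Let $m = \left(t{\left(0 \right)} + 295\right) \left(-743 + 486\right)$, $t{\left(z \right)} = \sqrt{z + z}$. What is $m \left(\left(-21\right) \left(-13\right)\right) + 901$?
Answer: $-20696594$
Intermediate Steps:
$t{\left(z \right)} = \sqrt{2} \sqrt{z}$ ($t{\left(z \right)} = \sqrt{2 z} = \sqrt{2} \sqrt{z}$)
$m = -75815$ ($m = \left(\sqrt{2} \sqrt{0} + 295\right) \left(-743 + 486\right) = \left(\sqrt{2} \cdot 0 + 295\right) \left(-257\right) = \left(0 + 295\right) \left(-257\right) = 295 \left(-257\right) = -75815$)
$m \left(\left(-21\right) \left(-13\right)\right) + 901 = - 75815 \left(\left(-21\right) \left(-13\right)\right) + 901 = \left(-75815\right) 273 + 901 = -20697495 + 901 = -20696594$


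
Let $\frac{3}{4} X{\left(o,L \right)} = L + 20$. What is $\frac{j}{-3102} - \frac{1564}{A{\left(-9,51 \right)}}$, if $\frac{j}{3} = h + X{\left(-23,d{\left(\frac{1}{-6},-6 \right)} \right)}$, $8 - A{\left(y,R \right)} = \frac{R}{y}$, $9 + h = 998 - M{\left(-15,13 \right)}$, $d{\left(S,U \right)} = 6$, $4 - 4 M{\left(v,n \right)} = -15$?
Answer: $- \frac{58719643}{508728} \approx -115.42$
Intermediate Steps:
$M{\left(v,n \right)} = \frac{19}{4}$ ($M{\left(v,n \right)} = 1 - - \frac{15}{4} = 1 + \frac{15}{4} = \frac{19}{4}$)
$h = \frac{3937}{4}$ ($h = -9 + \left(998 - \frac{19}{4}\right) = -9 + \frac{3973}{4} = \frac{3937}{4} \approx 984.25$)
$A{\left(y,R \right)} = 8 - \frac{R}{y}$
$X{\left(o,L \right)} = \frac{80}{3} + \frac{4 L}{3}$ ($X{\left(o,L \right)} = \frac{4 \left(L + 20\right)}{3} = \frac{4 \left(20 + L\right)}{3} = \frac{80}{3} + \frac{4 L}{3}$)
$j = \frac{12227}{4}$ ($j = 3 \left(\frac{3937}{4} + \left(\frac{80}{3} + \frac{4}{3} \cdot 6\right)\right) = 3 \left(\frac{3937}{4} + \left(\frac{80}{3} + 8\right)\right) = 3 \left(\frac{3937}{4} + \frac{104}{3}\right) = 3 \cdot \frac{12227}{12} = \frac{12227}{4} \approx 3056.8$)
$\frac{j}{-3102} - \frac{1564}{A{\left(-9,51 \right)}} = \frac{12227}{4 \left(-3102\right)} - \frac{1564}{8 - \frac{51}{-9}} = \frac{12227}{4} \left(- \frac{1}{3102}\right) - \frac{1564}{8 - 51 \left(- \frac{1}{9}\right)} = - \frac{12227}{12408} - \frac{1564}{8 + \frac{17}{3}} = - \frac{12227}{12408} - \frac{1564}{\frac{41}{3}} = - \frac{12227}{12408} - \frac{4692}{41} = - \frac{58719643}{508728}$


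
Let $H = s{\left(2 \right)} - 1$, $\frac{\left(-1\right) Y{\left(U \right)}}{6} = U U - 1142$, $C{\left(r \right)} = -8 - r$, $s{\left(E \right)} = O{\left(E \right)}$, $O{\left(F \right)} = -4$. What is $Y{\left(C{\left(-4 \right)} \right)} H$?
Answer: $-33780$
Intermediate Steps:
$s{\left(E \right)} = -4$
$Y{\left(U \right)} = 6852 - 6 U^{2}$ ($Y{\left(U \right)} = - 6 \left(U U - 1142\right) = - 6 \left(U^{2} - 1142\right) = - 6 \left(-1142 + U^{2}\right) = 6852 - 6 U^{2}$)
$H = -5$ ($H = -4 - 1 = -5$)
$Y{\left(C{\left(-4 \right)} \right)} H = \left(6852 - 6 \left(-8 - -4\right)^{2}\right) \left(-5\right) = \left(6852 - 6 \left(-8 + 4\right)^{2}\right) \left(-5\right) = \left(6852 - 6 \left(-4\right)^{2}\right) \left(-5\right) = \left(6852 - 96\right) \left(-5\right) = 6756 \left(-5\right) = -33780$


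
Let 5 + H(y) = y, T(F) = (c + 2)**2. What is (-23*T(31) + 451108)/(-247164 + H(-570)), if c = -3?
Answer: -451085/247739 ≈ -1.8208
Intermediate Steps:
T(F) = 1 (T(F) = (-3 + 2)**2 = (-1)**2 = 1)
H(y) = -5 + y
(-23*T(31) + 451108)/(-247164 + H(-570)) = (-23*1 + 451108)/(-247164 + (-5 - 570)) = (-23 + 451108)/(-247164 - 575) = 451085/(-247739) = 451085*(-1/247739) = -451085/247739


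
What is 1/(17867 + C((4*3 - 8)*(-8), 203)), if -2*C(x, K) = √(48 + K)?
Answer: 71468/1276918505 + 2*√251/1276918505 ≈ 5.5994e-5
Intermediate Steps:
C(x, K) = -√(48 + K)/2
1/(17867 + C((4*3 - 8)*(-8), 203)) = 1/(17867 - √(48 + 203)/2) = 1/(17867 - √251/2)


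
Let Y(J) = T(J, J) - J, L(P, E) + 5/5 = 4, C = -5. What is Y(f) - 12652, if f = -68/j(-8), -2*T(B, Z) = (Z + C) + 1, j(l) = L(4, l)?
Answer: -12616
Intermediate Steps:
L(P, E) = 3 (L(P, E) = -1 + 4 = 3)
j(l) = 3
T(B, Z) = 2 - Z/2 (T(B, Z) = -((Z - 5) + 1)/2 = -((-5 + Z) + 1)/2 = -(-4 + Z)/2 = 2 - Z/2)
f = -68/3 ≈ -22.667
Y(J) = 2 - 3*J/2 (Y(J) = (2 - J/2) - J = 2 - 3*J/2)
Y(f) - 12652 = (2 - 3/2*(-68/3)) - 12652 = (2 + 34) - 12652 = 36 - 12652 = -12616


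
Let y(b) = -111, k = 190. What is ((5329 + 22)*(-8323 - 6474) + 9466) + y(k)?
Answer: -79169392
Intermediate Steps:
((5329 + 22)*(-8323 - 6474) + 9466) + y(k) = ((5329 + 22)*(-8323 - 6474) + 9466) - 111 = (5351*(-14797) + 9466) - 111 = (-79178747 + 9466) - 111 = -79169281 - 111 = -79169392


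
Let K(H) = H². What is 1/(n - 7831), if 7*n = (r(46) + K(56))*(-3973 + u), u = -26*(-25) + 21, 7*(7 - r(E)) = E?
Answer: -49/72879129 ≈ -6.7235e-7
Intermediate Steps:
r(E) = 7 - E/7
u = 671 (u = 650 + 21 = 671)
n = -72495410/49 (n = (((7 - ⅐*46) + 56²)*(-3973 + 671))/7 = (((7 - 46/7) + 3136)*(-3302))/7 = ((3/7 + 3136)*(-3302))/7 = ((21955/7)*(-3302))/7 = (⅐)*(-72495410/7) = -72495410/49 ≈ -1.4795e+6)
1/(n - 7831) = 1/(-72495410/49 - 7831) = 1/(-72879129/49) = -49/72879129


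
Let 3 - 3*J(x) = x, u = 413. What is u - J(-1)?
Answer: 1235/3 ≈ 411.67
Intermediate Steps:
J(x) = 1 - x/3
u - J(-1) = 413 - (1 - ⅓*(-1)) = 413 - (1 + ⅓) = 413 - 1*4/3 = 413 - 4/3 = 1235/3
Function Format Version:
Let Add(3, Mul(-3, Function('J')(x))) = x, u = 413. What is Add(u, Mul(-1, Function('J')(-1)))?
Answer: Rational(1235, 3) ≈ 411.67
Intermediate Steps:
Function('J')(x) = Add(1, Mul(Rational(-1, 3), x))
Add(u, Mul(-1, Function('J')(-1))) = Add(413, Mul(-1, Add(1, Mul(Rational(-1, 3), -1)))) = Add(413, Mul(-1, Add(1, Rational(1, 3)))) = Add(413, Mul(-1, Rational(4, 3))) = Add(413, Rational(-4, 3)) = Rational(1235, 3)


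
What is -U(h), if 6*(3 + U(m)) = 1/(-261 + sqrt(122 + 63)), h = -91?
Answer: 407703/135872 + sqrt(185)/407616 ≈ 3.0007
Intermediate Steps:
U(m) = -3 + 1/(6*(-261 + sqrt(185))) (U(m) = -3 + 1/(6*(-261 + sqrt(122 + 63))) = -3 + 1/(6*(-261 + sqrt(185))))
-U(h) = -(-407703/135872 - sqrt(185)/407616) = 407703/135872 + sqrt(185)/407616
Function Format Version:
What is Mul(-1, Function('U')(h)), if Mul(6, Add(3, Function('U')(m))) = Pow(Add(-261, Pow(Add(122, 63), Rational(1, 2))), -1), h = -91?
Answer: Add(Rational(407703, 135872), Mul(Rational(1, 407616), Pow(185, Rational(1, 2)))) ≈ 3.0007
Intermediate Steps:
Function('U')(m) = Add(-3, Mul(Rational(1, 6), Pow(Add(-261, Pow(185, Rational(1, 2))), -1))) (Function('U')(m) = Add(-3, Mul(Rational(1, 6), Pow(Add(-261, Pow(Add(122, 63), Rational(1, 2))), -1))) = Add(-3, Mul(Rational(1, 6), Pow(Add(-261, Pow(185, Rational(1, 2))), -1))))
Mul(-1, Function('U')(h)) = Mul(-1, Add(Rational(-407703, 135872), Mul(Rational(-1, 407616), Pow(185, Rational(1, 2))))) = Add(Rational(407703, 135872), Mul(Rational(1, 407616), Pow(185, Rational(1, 2))))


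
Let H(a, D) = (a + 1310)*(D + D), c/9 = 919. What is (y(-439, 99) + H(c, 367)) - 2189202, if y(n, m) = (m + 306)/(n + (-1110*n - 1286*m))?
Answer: 1741328294729/359537 ≈ 4.8432e+6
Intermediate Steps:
c = 8271 (c = 9*919 = 8271)
H(a, D) = 2*D*(1310 + a) (H(a, D) = (1310 + a)*(2*D) = 2*D*(1310 + a))
y(n, m) = (306 + m)/(-1286*m - 1109*n) (y(n, m) = (306 + m)/(n + (-1286*m - 1110*n)) = (306 + m)/(-1286*m - 1109*n))
(y(-439, 99) + H(c, 367)) - 2189202 = ((-306 - 1*99)/(1109*(-439) + 1286*99) + 2*367*(1310 + 8271)) - 2189202 = ((-306 - 99)/(-486851 + 127314) + 2*367*9581) - 2189202 = (-405/(-359537) + 7032454) - 2189202 = (-1/359537*(-405) + 7032454) - 2189202 = (405/359537 + 7032454) - 2189202 = 2528427414203/359537 - 2189202 = 1741328294729/359537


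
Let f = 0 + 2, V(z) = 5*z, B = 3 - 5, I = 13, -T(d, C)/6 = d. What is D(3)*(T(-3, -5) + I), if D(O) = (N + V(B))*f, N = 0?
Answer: -620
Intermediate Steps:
T(d, C) = -6*d
B = -2
f = 2
D(O) = -20 (D(O) = (0 + 5*(-2))*2 = (0 - 10)*2 = -10*2 = -20)
D(3)*(T(-3, -5) + I) = -20*(-6*(-3) + 13) = -20*(18 + 13) = -20*31 = -620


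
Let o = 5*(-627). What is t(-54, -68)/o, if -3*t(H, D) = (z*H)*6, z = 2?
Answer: -72/1045 ≈ -0.068900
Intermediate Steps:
t(H, D) = -4*H (t(H, D) = -2*H*6/3 = -4*H)
o = -3135
t(-54, -68)/o = -4*(-54)/(-3135) = 216*(-1/3135) = -72/1045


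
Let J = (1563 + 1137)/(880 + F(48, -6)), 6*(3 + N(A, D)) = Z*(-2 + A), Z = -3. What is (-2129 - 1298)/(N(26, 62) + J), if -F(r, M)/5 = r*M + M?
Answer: 161069/651 ≈ 247.42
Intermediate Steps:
F(r, M) = -5*M - 5*M*r (F(r, M) = -5*(r*M + M) = -5*(M*r + M) = -5*(M + M*r) = -5*M - 5*M*r)
N(A, D) = -2 - A/2 (N(A, D) = -3 + (-3*(-2 + A))/6 = -3 + (6 - 3*A)/6 = -3 + (1 - A/2) = -2 - A/2)
J = 54/47 (J = (1563 + 1137)/(880 - 5*(-6)*(1 + 48)) = 2700/(880 - 5*(-6)*49) = 2700/(880 + 1470) = 2700/2350 = 2700*(1/2350) = 54/47 ≈ 1.1489)
(-2129 - 1298)/(N(26, 62) + J) = (-2129 - 1298)/((-2 - 1/2*26) + 54/47) = -3427/((-2 - 13) + 54/47) = -3427/(-15 + 54/47) = -3427/(-651/47) = -3427*(-47/651) = 161069/651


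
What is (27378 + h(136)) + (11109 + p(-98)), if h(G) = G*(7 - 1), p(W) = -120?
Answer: 39183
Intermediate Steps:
h(G) = 6*G (h(G) = G*6 = 6*G)
(27378 + h(136)) + (11109 + p(-98)) = (27378 + 6*136) + (11109 - 120) = (27378 + 816) + 10989 = 28194 + 10989 = 39183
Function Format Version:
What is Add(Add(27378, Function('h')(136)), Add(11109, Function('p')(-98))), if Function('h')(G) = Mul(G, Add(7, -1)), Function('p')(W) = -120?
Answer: 39183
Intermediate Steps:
Function('h')(G) = Mul(6, G) (Function('h')(G) = Mul(G, 6) = Mul(6, G))
Add(Add(27378, Function('h')(136)), Add(11109, Function('p')(-98))) = Add(Add(27378, Mul(6, 136)), Add(11109, -120)) = Add(Add(27378, 816), 10989) = Add(28194, 10989) = 39183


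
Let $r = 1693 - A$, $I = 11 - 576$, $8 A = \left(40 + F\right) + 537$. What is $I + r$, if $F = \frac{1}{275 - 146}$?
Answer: $\frac{544831}{516} \approx 1055.9$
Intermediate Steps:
$F = \frac{1}{129} \approx 0.0077519$
$A = \frac{37217}{516}$ ($A = \frac{\left(40 + \frac{1}{129}\right) + 537}{8} = \frac{\frac{5161}{129} + 537}{8} = \frac{1}{8} \cdot \frac{74434}{129} = \frac{37217}{516} \approx 72.126$)
$I = -565$ ($I = 11 - 576 = -565$)
$r = \frac{836371}{516}$ ($r = 1693 - \frac{37217}{516} = \frac{836371}{516} \approx 1620.9$)
$I + r = -565 + \frac{836371}{516} = \frac{544831}{516}$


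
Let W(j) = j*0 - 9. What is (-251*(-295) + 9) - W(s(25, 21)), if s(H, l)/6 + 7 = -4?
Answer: 74063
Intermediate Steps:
s(H, l) = -66 (s(H, l) = -42 + 6*(-4) = -42 - 24 = -66)
W(j) = -9 (W(j) = 0 - 9 = -9)
(-251*(-295) + 9) - W(s(25, 21)) = (-251*(-295) + 9) - 1*(-9) = (74045 + 9) + 9 = 74054 + 9 = 74063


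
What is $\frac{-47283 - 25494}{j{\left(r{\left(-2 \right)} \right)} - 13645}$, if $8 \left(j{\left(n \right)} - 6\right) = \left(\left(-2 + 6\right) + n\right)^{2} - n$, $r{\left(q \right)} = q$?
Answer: $\frac{17124}{3209} \approx 5.3362$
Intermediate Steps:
$j{\left(n \right)} = 6 - \frac{n}{8} + \frac{\left(4 + n\right)^{2}}{8}$ ($j{\left(n \right)} = 6 + \frac{\left(\left(-2 + 6\right) + n\right)^{2} - n}{8} = 6 + \frac{\left(4 + n\right)^{2} - n}{8} = 6 - \left(- \frac{\left(4 + n\right)^{2}}{8} + \frac{n}{8}\right) = 6 - \frac{n}{8} + \frac{\left(4 + n\right)^{2}}{8}$)
$\frac{-47283 - 25494}{j{\left(r{\left(-2 \right)} \right)} - 13645} = \frac{-47283 - 25494}{\left(6 - - \frac{1}{4} + \frac{\left(4 - 2\right)^{2}}{8}\right) - 13645} = - \frac{72777}{\left(6 + \frac{1}{4} + \frac{2^{2}}{8}\right) - 13645} = - \frac{72777}{\left(6 + \frac{1}{4} + \frac{1}{8} \cdot 4\right) - 13645} = - \frac{72777}{\left(6 + \frac{1}{4} + \frac{1}{2}\right) - 13645} = - \frac{72777}{\frac{27}{4} - 13645} = - \frac{72777}{- \frac{54553}{4}} = \left(-72777\right) \left(- \frac{4}{54553}\right) = \frac{17124}{3209}$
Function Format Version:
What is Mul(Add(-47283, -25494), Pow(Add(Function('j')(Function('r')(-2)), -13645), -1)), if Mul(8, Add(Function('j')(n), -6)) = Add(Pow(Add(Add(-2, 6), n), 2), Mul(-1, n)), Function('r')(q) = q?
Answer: Rational(17124, 3209) ≈ 5.3362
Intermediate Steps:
Function('j')(n) = Add(6, Mul(Rational(-1, 8), n), Mul(Rational(1, 8), Pow(Add(4, n), 2))) (Function('j')(n) = Add(6, Mul(Rational(1, 8), Add(Pow(Add(Add(-2, 6), n), 2), Mul(-1, n)))) = Add(6, Mul(Rational(1, 8), Add(Pow(Add(4, n), 2), Mul(-1, n)))) = Add(6, Add(Mul(Rational(-1, 8), n), Mul(Rational(1, 8), Pow(Add(4, n), 2)))) = Add(6, Mul(Rational(-1, 8), n), Mul(Rational(1, 8), Pow(Add(4, n), 2))))
Mul(Add(-47283, -25494), Pow(Add(Function('j')(Function('r')(-2)), -13645), -1)) = Mul(Add(-47283, -25494), Pow(Add(Add(6, Mul(Rational(-1, 8), -2), Mul(Rational(1, 8), Pow(Add(4, -2), 2))), -13645), -1)) = Mul(-72777, Pow(Add(Add(6, Rational(1, 4), Mul(Rational(1, 8), Pow(2, 2))), -13645), -1)) = Mul(-72777, Pow(Add(Add(6, Rational(1, 4), Mul(Rational(1, 8), 4)), -13645), -1)) = Mul(-72777, Pow(Add(Add(6, Rational(1, 4), Rational(1, 2)), -13645), -1)) = Mul(-72777, Pow(Add(Rational(27, 4), -13645), -1)) = Mul(-72777, Pow(Rational(-54553, 4), -1)) = Mul(-72777, Rational(-4, 54553)) = Rational(17124, 3209)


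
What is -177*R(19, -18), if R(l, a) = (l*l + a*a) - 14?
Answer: -118767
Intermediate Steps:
R(l, a) = -14 + a² + l² (R(l, a) = (l² + a²) - 14 = (a² + l²) - 14 = -14 + a² + l²)
-177*R(19, -18) = -177*(-14 + (-18)² + 19²) = -177*(-14 + 324 + 361) = -177*671 = -118767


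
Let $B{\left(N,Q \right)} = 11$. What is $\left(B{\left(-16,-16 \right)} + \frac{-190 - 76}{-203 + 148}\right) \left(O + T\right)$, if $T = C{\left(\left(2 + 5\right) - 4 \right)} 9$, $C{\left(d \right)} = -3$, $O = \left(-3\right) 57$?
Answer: $- \frac{15678}{5} \approx -3135.6$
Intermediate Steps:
$O = -171$
$T = -27$ ($T = \left(-3\right) 9 = -27$)
$\left(B{\left(-16,-16 \right)} + \frac{-190 - 76}{-203 + 148}\right) \left(O + T\right) = \left(11 + \frac{-190 - 76}{-203 + 148}\right) \left(-171 - 27\right) = \left(11 - \frac{266}{-55}\right) \left(-198\right) = \left(11 - - \frac{266}{55}\right) \left(-198\right) = \left(11 + \frac{266}{55}\right) \left(-198\right) = \frac{871}{55} \left(-198\right) = - \frac{15678}{5}$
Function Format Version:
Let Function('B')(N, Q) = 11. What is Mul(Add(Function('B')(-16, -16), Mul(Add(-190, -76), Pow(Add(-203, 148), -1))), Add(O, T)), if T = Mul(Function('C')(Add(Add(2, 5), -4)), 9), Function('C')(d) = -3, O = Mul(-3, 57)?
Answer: Rational(-15678, 5) ≈ -3135.6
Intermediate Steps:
O = -171
T = -27 (T = Mul(-3, 9) = -27)
Mul(Add(Function('B')(-16, -16), Mul(Add(-190, -76), Pow(Add(-203, 148), -1))), Add(O, T)) = Mul(Add(11, Mul(Add(-190, -76), Pow(Add(-203, 148), -1))), Add(-171, -27)) = Mul(Add(11, Mul(-266, Pow(-55, -1))), -198) = Mul(Add(11, Mul(-266, Rational(-1, 55))), -198) = Mul(Add(11, Rational(266, 55)), -198) = Mul(Rational(871, 55), -198) = Rational(-15678, 5)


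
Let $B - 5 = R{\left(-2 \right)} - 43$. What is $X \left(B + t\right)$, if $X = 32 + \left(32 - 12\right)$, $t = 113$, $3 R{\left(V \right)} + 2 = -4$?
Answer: $3796$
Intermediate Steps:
$R{\left(V \right)} = -2$ ($R{\left(V \right)} = - \frac{2}{3} + \frac{1}{3} \left(-4\right) = - \frac{2}{3} - \frac{4}{3} = -2$)
$X = 52$ ($X = 32 + \left(32 - 12\right) = 32 + 20 = 52$)
$B = -40$ ($B = 5 - 45 = -40$)
$X \left(B + t\right) = 52 \left(-40 + 113\right) = 52 \cdot 73 = 3796$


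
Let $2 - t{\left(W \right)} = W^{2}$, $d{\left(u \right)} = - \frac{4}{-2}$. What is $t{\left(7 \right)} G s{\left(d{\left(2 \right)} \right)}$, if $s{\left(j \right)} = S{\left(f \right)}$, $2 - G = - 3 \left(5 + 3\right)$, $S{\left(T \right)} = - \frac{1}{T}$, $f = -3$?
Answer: $- \frac{1222}{3} \approx -407.33$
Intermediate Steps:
$d{\left(u \right)} = 2$ ($d{\left(u \right)} = \left(-4\right) \left(- \frac{1}{2}\right) = 2$)
$G = 26$ ($G = 2 - - 3 \left(5 + 3\right) = 2 - \left(-3\right) 8 = 2 - -24 = 2 + 24 = 26$)
$s{\left(j \right)} = \frac{1}{3}$ ($s{\left(j \right)} = - \frac{1}{-3} = \left(-1\right) \left(- \frac{1}{3}\right) = \frac{1}{3}$)
$t{\left(W \right)} = 2 - W^{2}$
$t{\left(7 \right)} G s{\left(d{\left(2 \right)} \right)} = \left(2 - 7^{2}\right) 26 \cdot \frac{1}{3} = \left(2 - 49\right) 26 \cdot \frac{1}{3} = \left(-47\right) 26 \cdot \frac{1}{3} = \left(-1222\right) \frac{1}{3} = - \frac{1222}{3}$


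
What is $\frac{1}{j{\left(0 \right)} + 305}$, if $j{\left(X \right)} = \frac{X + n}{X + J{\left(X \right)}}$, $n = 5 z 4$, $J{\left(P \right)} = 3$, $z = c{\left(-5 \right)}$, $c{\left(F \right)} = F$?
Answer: $\frac{3}{815} \approx 0.003681$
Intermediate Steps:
$z = -5$
$n = -100$ ($n = 5 \left(-5\right) 4 = \left(-25\right) 4 = -100$)
$j{\left(X \right)} = \frac{-100 + X}{3 + X}$ ($j{\left(X \right)} = \frac{X - 100}{X + 3} = \frac{-100 + X}{3 + X}$)
$\frac{1}{j{\left(0 \right)} + 305} = \frac{1}{\frac{-100 + 0}{3 + 0} + 305} = \frac{1}{\frac{1}{3} \left(-100\right) + 305} = \frac{1}{- \frac{100}{3} + 305} = \frac{1}{\frac{815}{3}} = \frac{3}{815}$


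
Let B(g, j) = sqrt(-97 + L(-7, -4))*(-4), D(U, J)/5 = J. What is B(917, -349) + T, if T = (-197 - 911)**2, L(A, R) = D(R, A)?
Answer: 1227664 - 8*I*sqrt(33) ≈ 1.2277e+6 - 45.956*I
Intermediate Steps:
D(U, J) = 5*J
L(A, R) = 5*A
B(g, j) = -8*I*sqrt(33) (B(g, j) = sqrt(-97 + 5*(-7))*(-4) = sqrt(-97 - 35)*(-4) = sqrt(-132)*(-4) = (2*I*sqrt(33))*(-4) = -8*I*sqrt(33))
T = 1227664 (T = (-1108)**2 = 1227664)
B(917, -349) + T = -8*I*sqrt(33) + 1227664 = 1227664 - 8*I*sqrt(33)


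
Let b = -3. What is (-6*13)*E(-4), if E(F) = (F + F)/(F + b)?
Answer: -624/7 ≈ -89.143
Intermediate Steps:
E(F) = 2*F/(-3 + F) (E(F) = (F + F)/(F - 3) = (2*F)/(-3 + F) = 2*F/(-3 + F))
(-6*13)*E(-4) = (-6*13)*(2*(-4)/(-3 - 4)) = -156*(-4)/(-7) = -156*(-4)*(-1)/7 = -78*8/7 = -624/7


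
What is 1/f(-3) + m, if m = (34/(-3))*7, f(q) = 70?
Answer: -16657/210 ≈ -79.319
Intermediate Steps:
m = -238/3 (m = (34*(-1/3))*7 = -34/3*7 = -238/3 ≈ -79.333)
1/f(-3) + m = 1/70 - 238/3 = -16657/210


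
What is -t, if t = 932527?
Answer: -932527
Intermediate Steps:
-t = -1*932527 = -932527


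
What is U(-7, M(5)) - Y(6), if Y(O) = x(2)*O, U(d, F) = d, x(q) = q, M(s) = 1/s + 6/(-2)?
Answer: -19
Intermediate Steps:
M(s) = -3 + 1/s (M(s) = 1/s + 6*(-½) = 1/s - 3 = -3 + 1/s)
Y(O) = 2*O
U(-7, M(5)) - Y(6) = -7 - 2*6 = -7 - 1*12 = -7 - 12 = -19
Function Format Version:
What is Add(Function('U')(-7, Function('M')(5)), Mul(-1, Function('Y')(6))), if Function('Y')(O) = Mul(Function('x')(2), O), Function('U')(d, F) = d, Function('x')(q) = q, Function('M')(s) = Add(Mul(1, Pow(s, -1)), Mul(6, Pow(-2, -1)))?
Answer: -19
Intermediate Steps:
Function('M')(s) = Add(-3, Pow(s, -1)) (Function('M')(s) = Add(Pow(s, -1), Mul(6, Rational(-1, 2))) = Add(Pow(s, -1), -3) = Add(-3, Pow(s, -1)))
Function('Y')(O) = Mul(2, O)
Add(Function('U')(-7, Function('M')(5)), Mul(-1, Function('Y')(6))) = Add(-7, Mul(-1, Mul(2, 6))) = Add(-7, Mul(-1, 12)) = Add(-7, -12) = -19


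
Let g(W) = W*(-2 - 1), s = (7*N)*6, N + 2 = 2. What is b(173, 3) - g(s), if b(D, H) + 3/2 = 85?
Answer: 167/2 ≈ 83.500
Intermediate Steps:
N = 0 (N = -2 + 2 = 0)
b(D, H) = 167/2 (b(D, H) = -3/2 + 85 = 167/2)
s = 0 (s = (7*0)*6 = 0*6 = 0)
g(W) = -3*W (g(W) = W*(-3) = -3*W)
b(173, 3) - g(s) = 167/2 - (-3)*0 = 167/2 - 1*0 = 167/2 + 0 = 167/2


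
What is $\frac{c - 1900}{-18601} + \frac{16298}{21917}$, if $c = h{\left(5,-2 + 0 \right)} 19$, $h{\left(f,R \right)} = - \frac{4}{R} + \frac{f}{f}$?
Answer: $\frac{18081691}{21456743} \approx 0.8427$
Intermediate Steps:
$h{\left(f,R \right)} = 1 - \frac{4}{R}$ ($h{\left(f,R \right)} = - \frac{4}{R} + 1 = 1 - \frac{4}{R}$)
$c = 57$ ($c = \frac{-4 + \left(-2 + 0\right)}{-2 + 0} \cdot 19 = \frac{-4 - 2}{-2} \cdot 19 = \left(- \frac{1}{2}\right) \left(-6\right) 19 = 3 \cdot 19 = 57$)
$\frac{c - 1900}{-18601} + \frac{16298}{21917} = \frac{57 - 1900}{-18601} + \frac{16298}{21917} = \left(57 - 1900\right) \left(- \frac{1}{18601}\right) + 16298 \cdot \frac{1}{21917} = \left(-1843\right) \left(- \frac{1}{18601}\right) + \frac{16298}{21917} = \frac{97}{979} + \frac{16298}{21917} = \frac{18081691}{21456743}$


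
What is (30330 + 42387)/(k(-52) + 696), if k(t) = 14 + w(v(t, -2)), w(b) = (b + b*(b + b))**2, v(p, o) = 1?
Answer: 72717/719 ≈ 101.14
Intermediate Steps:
w(b) = (b + 2*b**2)**2 (w(b) = (b + b*(2*b))**2 = (b + 2*b**2)**2)
k(t) = 23 (k(t) = 14 + 1**2*(1 + 2*1)**2 = 14 + 1*(1 + 2)**2 = 14 + 1*3**2 = 14 + 1*9 = 14 + 9 = 23)
(30330 + 42387)/(k(-52) + 696) = (30330 + 42387)/(23 + 696) = 72717/719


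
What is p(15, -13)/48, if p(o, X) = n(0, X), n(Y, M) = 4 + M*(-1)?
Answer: 17/48 ≈ 0.35417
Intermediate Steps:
n(Y, M) = 4 - M
p(o, X) = 4 - X
p(15, -13)/48 = (4 - 1*(-13))/48 = (4 + 13)/48 = (1/48)*17 = 17/48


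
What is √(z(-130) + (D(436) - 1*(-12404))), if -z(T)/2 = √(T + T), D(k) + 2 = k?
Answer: √(12838 - 4*I*√65) ≈ 113.3 - 0.1423*I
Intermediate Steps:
D(k) = -2 + k
z(T) = -2*√2*√T (z(T) = -2*√(T + T) = -2*√2*√T)
√(z(-130) + (D(436) - 1*(-12404))) = √(-2*√2*√(-130) + ((-2 + 436) - 1*(-12404))) = √(-2*√2*I*√130 + (434 + 12404)) = √(-4*I*√65 + 12838) = √(12838 - 4*I*√65)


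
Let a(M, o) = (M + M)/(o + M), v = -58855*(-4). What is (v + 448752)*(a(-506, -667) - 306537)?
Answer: -10695895546996/51 ≈ -2.0972e+11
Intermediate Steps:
v = 235420
a(M, o) = 2*M/(M + o) (a(M, o) = (2*M)/(M + o) = 2*M/(M + o))
(v + 448752)*(a(-506, -667) - 306537) = (235420 + 448752)*(2*(-506)/(-506 - 667) - 306537) = 684172*(2*(-506)/(-1173) - 306537) = 684172*(2*(-506)*(-1/1173) - 306537) = 684172*(44/51 - 306537) = 684172*(-15633343/51) = -10695895546996/51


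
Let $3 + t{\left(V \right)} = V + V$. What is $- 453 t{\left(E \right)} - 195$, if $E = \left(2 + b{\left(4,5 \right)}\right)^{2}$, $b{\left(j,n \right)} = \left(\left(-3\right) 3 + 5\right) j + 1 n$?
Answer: $-72222$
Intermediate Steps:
$b{\left(j,n \right)} = n - 4 j$ ($b{\left(j,n \right)} = \left(-9 + 5\right) j + n = - 4 j + n = n - 4 j$)
$E = 81$ ($E = \left(2 + \left(5 - 16\right)\right)^{2} = \left(2 - 11\right)^{2} = \left(-9\right)^{2} = 81$)
$t{\left(V \right)} = -3 + 2 V$ ($t{\left(V \right)} = -3 + \left(V + V\right) = -3 + 2 V$)
$- 453 t{\left(E \right)} - 195 = - 453 \left(-3 + 2 \cdot 81\right) - 195 = - 453 \left(-3 + 162\right) - 195 = \left(-453\right) 159 - 195 = -72027 - 195 = -72222$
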